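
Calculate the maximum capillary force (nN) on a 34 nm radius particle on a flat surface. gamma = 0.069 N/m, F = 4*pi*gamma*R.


Convert radius: R = 34 nm = 3.4e-08 m
F = 4 * pi * gamma * R
F = 4 * pi * 0.069 * 3.4e-08
F = 2.94807e-08 N = 29.4807 nN

29.4807


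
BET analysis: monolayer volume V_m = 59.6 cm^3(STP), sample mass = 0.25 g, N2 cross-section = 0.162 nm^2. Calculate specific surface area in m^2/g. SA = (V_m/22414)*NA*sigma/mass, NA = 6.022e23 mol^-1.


Number of moles in monolayer = V_m / 22414 = 59.6 / 22414 = 0.00265905
Number of molecules = moles * NA = 0.00265905 * 6.022e23
SA = molecules * sigma / mass
SA = (59.6 / 22414) * 6.022e23 * 0.162e-18 / 0.25
SA = 1037.6 m^2/g

1037.6


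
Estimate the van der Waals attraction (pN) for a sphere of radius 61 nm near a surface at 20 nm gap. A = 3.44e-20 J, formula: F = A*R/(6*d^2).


Convert to SI: R = 61 nm = 6.1e-08 m, d = 20 nm = 2e-08 m
F = A * R / (6 * d^2)
F = 3.44e-20 * 6.1e-08 / (6 * (2e-08)^2)
F = 8.74333e-13 N = 0.874 pN

0.874


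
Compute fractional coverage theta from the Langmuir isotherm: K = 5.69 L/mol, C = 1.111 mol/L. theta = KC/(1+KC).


Langmuir isotherm: theta = K*C / (1 + K*C)
K*C = 5.69 * 1.111 = 6.32159
theta = 6.32159 / (1 + 6.32159) = 6.32159 / 7.32159
theta = 0.8634

0.8634


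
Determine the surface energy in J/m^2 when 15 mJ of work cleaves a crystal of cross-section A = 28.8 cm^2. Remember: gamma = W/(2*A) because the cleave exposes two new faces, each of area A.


Convert: A = 28.8 cm^2 = 0.00288 m^2, W = 15 mJ = 0.015 J
Cleaving exposes two faces of area A, so total new surface = 2*A and gamma = W / (2*A)
gamma = 0.015 / (2 * 0.00288)
gamma = 2.604 J/m^2

2.604


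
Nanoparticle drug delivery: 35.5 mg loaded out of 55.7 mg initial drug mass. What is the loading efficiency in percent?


Drug loading efficiency = (drug loaded / drug initial) * 100
DLE = 35.5 / 55.7 * 100
DLE = 0.6373 * 100
DLE = 63.73%

63.73


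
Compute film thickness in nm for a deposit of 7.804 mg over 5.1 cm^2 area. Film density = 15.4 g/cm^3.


Convert: m = 7.804 mg = 7.8040e-06 kg, A = 5.1 cm^2 = 5.1000e-04 m^2, rho = 15.4 g/cm^3 = 15400 kg/m^3
t = m / (A * rho)
t = 7.8040e-06 / (5.1000e-04 * 15400)
t = 9.9363e-07 m = 993.6 nm

993.6


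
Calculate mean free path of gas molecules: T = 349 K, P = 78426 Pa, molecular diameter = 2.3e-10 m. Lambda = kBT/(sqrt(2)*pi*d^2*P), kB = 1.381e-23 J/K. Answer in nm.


Mean free path: lambda = kB*T / (sqrt(2) * pi * d^2 * P)
lambda = 1.381e-23 * 349 / (sqrt(2) * pi * (2.3e-10)^2 * 78426)
lambda = 2.6148e-07 m
lambda = 261.48 nm

261.48


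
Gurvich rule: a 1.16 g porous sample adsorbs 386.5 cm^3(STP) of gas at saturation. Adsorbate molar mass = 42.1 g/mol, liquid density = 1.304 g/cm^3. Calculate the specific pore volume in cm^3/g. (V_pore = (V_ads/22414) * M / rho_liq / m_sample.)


Moles adsorbed n = V_ads / 22414 = 386.5 / 22414 = 1.724369e-02 mol
Liquid volume V_liq = n * M / rho_liq = 1.724369e-02 * 42.1 / 1.304 = 0.55672 cm^3
Specific pore volume V_pore = V_liq / m_sample = 0.55672 / 1.16
V_pore = 0.4799 cm^3/g

0.4799


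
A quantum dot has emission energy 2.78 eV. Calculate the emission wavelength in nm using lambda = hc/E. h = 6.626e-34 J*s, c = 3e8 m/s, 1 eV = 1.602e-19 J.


Convert energy: E = 2.78 eV = 2.78 * 1.602e-19 = 4.45356e-19 J
lambda = h*c / E = 6.626e-34 * 3e8 / 4.45356e-19
lambda = 4.4634e-07 m = 446.3 nm

446.3


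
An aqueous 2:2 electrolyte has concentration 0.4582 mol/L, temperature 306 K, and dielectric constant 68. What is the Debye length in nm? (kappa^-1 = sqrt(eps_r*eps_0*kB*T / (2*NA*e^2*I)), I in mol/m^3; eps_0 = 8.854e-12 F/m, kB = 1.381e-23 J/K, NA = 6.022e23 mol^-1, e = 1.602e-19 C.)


Ionic strength I = 0.4582 * 2^2 * 1000 = 1832.8 mol/m^3
kappa^-1 = sqrt(68 * 8.854e-12 * 1.381e-23 * 306 / (2 * 6.022e23 * (1.602e-19)^2 * 1832.8))
kappa^-1 = 0.212 nm

0.212


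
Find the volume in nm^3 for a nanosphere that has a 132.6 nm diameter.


Radius r = 132.6/2 = 66.3 nm
Volume V = (4/3) * pi * r^3
V = (4/3) * pi * (66.3)^3
V = 1220756.92 nm^3

1220756.92


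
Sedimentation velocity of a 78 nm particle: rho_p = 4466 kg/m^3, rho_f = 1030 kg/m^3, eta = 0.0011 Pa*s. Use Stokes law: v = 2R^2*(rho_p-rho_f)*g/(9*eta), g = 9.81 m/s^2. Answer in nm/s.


Radius R = 78/2 nm = 3.9e-08 m
Density difference = 4466 - 1030 = 3436 kg/m^3
v = 2 * R^2 * (rho_p - rho_f) * g / (9 * eta)
v = 2 * (3.9e-08)^2 * 3436 * 9.81 / (9 * 0.0011)
v = 1.03573e-08 m/s = 10.3573 nm/s

10.3573


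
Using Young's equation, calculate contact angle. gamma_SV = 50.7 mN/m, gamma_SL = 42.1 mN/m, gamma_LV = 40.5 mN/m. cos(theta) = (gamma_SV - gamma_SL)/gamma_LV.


cos(theta) = (gamma_SV - gamma_SL) / gamma_LV
cos(theta) = (50.7 - 42.1) / 40.5
cos(theta) = 0.212346
theta = arccos(0.212346) = 77.74 degrees

77.74


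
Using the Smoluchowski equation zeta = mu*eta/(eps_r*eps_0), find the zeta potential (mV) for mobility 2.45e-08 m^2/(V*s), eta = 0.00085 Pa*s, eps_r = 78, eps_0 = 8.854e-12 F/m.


Smoluchowski equation: zeta = mu * eta / (eps_r * eps_0)
zeta = 2.45e-08 * 0.00085 / (78 * 8.854e-12)
zeta = 0.030154 V = 30.15 mV

30.15


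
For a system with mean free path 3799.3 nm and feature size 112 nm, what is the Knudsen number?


Knudsen number Kn = lambda / L
Kn = 3799.3 / 112
Kn = 33.9223

33.9223


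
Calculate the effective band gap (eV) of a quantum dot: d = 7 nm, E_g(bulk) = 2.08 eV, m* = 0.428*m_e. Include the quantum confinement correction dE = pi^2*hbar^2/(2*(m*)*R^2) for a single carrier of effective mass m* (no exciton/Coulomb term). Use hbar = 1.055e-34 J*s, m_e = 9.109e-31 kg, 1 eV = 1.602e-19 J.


Radius R = 7/2 nm = 3.5e-09 m
Confinement energy dE = pi^2 * hbar^2 / (2 * m_eff * m_e * R^2)
dE = pi^2 * (1.055e-34)^2 / (2 * 0.428 * 9.109e-31 * (3.5e-09)^2) J, divided by 1.602e-19 J/eV
dE = 0.0718 eV
Total band gap = E_g(bulk) + dE = 2.08 + 0.0718 = 2.1518 eV

2.1518


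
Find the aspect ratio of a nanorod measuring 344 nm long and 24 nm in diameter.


Aspect ratio AR = length / diameter
AR = 344 / 24
AR = 14.33

14.33


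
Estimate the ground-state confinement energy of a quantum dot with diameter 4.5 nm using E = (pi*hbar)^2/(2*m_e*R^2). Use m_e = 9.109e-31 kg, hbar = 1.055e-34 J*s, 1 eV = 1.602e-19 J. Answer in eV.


Radius R = 4.5/2 = 2.25 nm = 2.25e-09 m
E = (pi * 1.055e-34)^2 / (2 * 9.109e-31 * (2.25e-09)^2)
E(J) = 1.19107e-20
E = E(J) / 1.602e-19 = 0.0743 eV

0.0743


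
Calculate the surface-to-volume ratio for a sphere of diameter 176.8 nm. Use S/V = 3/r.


Radius r = 176.8/2 = 88.4 nm
S/V = 3 / r = 3 / 88.4
S/V = 0.0339 nm^-1

0.0339


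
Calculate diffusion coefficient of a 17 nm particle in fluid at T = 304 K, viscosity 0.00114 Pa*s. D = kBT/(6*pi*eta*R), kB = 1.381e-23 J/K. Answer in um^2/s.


Radius R = 17/2 = 8.5 nm = 8.5e-09 m
D = kB*T / (6*pi*eta*R)
D = 1.381e-23 * 304 / (6 * pi * 0.00114 * 8.5e-09)
D = 2.29849e-11 m^2/s = 22.985 um^2/s

22.985


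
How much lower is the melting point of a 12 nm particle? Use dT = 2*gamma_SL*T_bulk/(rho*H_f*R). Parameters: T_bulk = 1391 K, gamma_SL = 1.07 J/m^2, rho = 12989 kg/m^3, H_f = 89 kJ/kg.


Radius R = 12/2 = 6 nm = 6e-09 m
Convert H_f = 89 kJ/kg = 89000 J/kg
dT = 2 * gamma_SL * T_bulk / (rho * H_f * R)
dT = 2 * 1.07 * 1391 / (12989 * 89000 * 6e-09)
dT = 429.2 K

429.2


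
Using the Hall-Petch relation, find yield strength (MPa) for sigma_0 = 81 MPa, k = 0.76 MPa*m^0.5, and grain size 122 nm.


d = 122 nm = 1.22e-07 m
sqrt(d) = 0.000349285
Hall-Petch contribution = k / sqrt(d) = 0.76 / 0.000349285 = 2175.9 MPa
sigma = sigma_0 + k/sqrt(d) = 81 + 2175.9 = 2256.9 MPa

2256.9


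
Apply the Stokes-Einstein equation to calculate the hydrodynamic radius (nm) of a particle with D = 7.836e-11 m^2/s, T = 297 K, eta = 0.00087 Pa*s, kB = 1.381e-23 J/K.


Stokes-Einstein: R = kB*T / (6*pi*eta*D)
R = 1.381e-23 * 297 / (6 * pi * 0.00087 * 7.836e-11)
R = 3.1918e-09 m = 3.19 nm

3.19


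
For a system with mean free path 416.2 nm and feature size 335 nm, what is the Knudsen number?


Knudsen number Kn = lambda / L
Kn = 416.2 / 335
Kn = 1.2424

1.2424


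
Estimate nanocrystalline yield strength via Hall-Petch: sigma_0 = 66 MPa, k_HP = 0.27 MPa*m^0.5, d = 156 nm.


d = 156 nm = 1.56e-07 m
sqrt(d) = 0.0003949684
Hall-Petch contribution = k / sqrt(d) = 0.27 / 0.0003949684 = 683.6 MPa
sigma = sigma_0 + k/sqrt(d) = 66 + 683.6 = 749.6 MPa

749.6


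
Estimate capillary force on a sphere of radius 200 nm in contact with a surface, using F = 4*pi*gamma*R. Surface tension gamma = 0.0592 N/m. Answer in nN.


Convert radius: R = 200 nm = 2e-07 m
F = 4 * pi * gamma * R
F = 4 * pi * 0.0592 * 2e-07
F = 1.48786e-07 N = 148.7858 nN

148.7858


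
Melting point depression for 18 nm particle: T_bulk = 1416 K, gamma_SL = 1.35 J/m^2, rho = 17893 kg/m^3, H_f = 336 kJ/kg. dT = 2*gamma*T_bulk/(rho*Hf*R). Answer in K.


Radius R = 18/2 = 9 nm = 9e-09 m
Convert H_f = 336 kJ/kg = 336000 J/kg
dT = 2 * gamma_SL * T_bulk / (rho * H_f * R)
dT = 2 * 1.35 * 1416 / (17893 * 336000 * 9e-09)
dT = 70.7 K

70.7


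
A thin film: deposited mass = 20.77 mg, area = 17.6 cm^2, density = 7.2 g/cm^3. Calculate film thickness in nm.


Convert: m = 20.77 mg = 2.0770e-05 kg, A = 17.6 cm^2 = 1.7600e-03 m^2, rho = 7.2 g/cm^3 = 7200 kg/m^3
t = m / (A * rho)
t = 2.0770e-05 / (1.7600e-03 * 7200)
t = 1.6390e-06 m = 1639.0 nm

1639.0


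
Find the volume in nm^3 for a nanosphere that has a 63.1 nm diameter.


Radius r = 63.1/2 = 31.55 nm
Volume V = (4/3) * pi * r^3
V = (4/3) * pi * (31.55)^3
V = 131548.74 nm^3

131548.74


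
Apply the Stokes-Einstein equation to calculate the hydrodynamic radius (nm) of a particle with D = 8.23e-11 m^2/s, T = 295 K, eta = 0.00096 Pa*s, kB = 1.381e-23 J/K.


Stokes-Einstein: R = kB*T / (6*pi*eta*D)
R = 1.381e-23 * 295 / (6 * pi * 0.00096 * 8.23e-11)
R = 2.73554e-09 m = 2.74 nm

2.74


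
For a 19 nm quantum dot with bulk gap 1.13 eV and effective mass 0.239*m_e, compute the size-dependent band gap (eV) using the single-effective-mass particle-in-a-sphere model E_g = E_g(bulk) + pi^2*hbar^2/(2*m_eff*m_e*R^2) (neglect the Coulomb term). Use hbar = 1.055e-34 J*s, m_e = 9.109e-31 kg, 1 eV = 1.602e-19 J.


Radius R = 19/2 nm = 9.5e-09 m
Confinement energy dE = pi^2 * hbar^2 / (2 * m_eff * m_e * R^2)
dE = pi^2 * (1.055e-34)^2 / (2 * 0.239 * 9.109e-31 * (9.5e-09)^2) J, divided by 1.602e-19 J/eV
dE = 0.0175 eV
Total band gap = E_g(bulk) + dE = 1.13 + 0.0175 = 1.1475 eV

1.1475


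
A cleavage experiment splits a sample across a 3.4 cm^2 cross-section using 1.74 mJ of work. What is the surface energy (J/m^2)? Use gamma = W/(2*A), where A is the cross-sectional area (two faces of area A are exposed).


Convert: A = 3.4 cm^2 = 0.00034 m^2, W = 1.74 mJ = 0.00174 J
Cleaving exposes two faces of area A, so total new surface = 2*A and gamma = W / (2*A)
gamma = 0.00174 / (2 * 0.00034)
gamma = 2.559 J/m^2

2.559


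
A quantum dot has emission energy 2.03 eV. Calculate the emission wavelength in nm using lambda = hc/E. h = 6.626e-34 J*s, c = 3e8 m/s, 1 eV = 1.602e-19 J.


Convert energy: E = 2.03 eV = 2.03 * 1.602e-19 = 3.25206e-19 J
lambda = h*c / E = 6.626e-34 * 3e8 / 3.25206e-19
lambda = 6.11243e-07 m = 611.2 nm

611.2


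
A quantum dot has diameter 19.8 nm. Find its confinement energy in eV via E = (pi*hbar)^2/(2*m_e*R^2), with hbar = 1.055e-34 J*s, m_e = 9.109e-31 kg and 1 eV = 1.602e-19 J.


Radius R = 19.8/2 = 9.9 nm = 9.9e-09 m
E = (pi * 1.055e-34)^2 / (2 * 9.109e-31 * (9.9e-09)^2)
E(J) = 6.15224e-22
E = E(J) / 1.602e-19 = 0.0038 eV

0.0038


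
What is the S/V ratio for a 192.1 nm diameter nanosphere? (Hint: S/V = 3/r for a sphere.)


Radius r = 192.1/2 = 96.05 nm
S/V = 3 / r = 3 / 96.05
S/V = 0.0312 nm^-1

0.0312


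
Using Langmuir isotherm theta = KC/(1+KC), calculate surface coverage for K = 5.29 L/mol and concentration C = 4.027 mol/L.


Langmuir isotherm: theta = K*C / (1 + K*C)
K*C = 5.29 * 4.027 = 21.30283
theta = 21.30283 / (1 + 21.30283) = 21.30283 / 22.30283
theta = 0.9552

0.9552


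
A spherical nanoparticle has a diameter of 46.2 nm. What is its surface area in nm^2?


Radius r = 46.2/2 = 23.1 nm
Surface area SA = 4 * pi * r^2
SA = 4 * pi * (23.1)^2
SA = 6705.54 nm^2

6705.54


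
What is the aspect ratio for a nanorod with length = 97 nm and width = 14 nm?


Aspect ratio AR = length / diameter
AR = 97 / 14
AR = 6.93

6.93


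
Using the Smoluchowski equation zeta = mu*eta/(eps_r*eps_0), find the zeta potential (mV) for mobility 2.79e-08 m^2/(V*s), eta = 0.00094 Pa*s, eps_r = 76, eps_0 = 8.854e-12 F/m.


Smoluchowski equation: zeta = mu * eta / (eps_r * eps_0)
zeta = 2.79e-08 * 0.00094 / (76 * 8.854e-12)
zeta = 0.038974 V = 38.97 mV

38.97


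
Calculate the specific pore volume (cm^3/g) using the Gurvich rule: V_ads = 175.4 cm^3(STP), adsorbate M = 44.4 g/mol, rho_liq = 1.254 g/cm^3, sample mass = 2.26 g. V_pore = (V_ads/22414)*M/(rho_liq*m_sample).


Moles adsorbed n = V_ads / 22414 = 175.4 / 22414 = 7.825466e-03 mol
Liquid volume V_liq = n * M / rho_liq = 7.825466e-03 * 44.4 / 1.254 = 0.27707 cm^3
Specific pore volume V_pore = V_liq / m_sample = 0.27707 / 2.26
V_pore = 0.1226 cm^3/g

0.1226


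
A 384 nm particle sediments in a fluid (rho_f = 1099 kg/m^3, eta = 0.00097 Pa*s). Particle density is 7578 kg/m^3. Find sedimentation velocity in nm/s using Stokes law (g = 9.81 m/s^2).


Radius R = 384/2 nm = 1.92e-07 m
Density difference = 7578 - 1099 = 6479 kg/m^3
v = 2 * R^2 * (rho_p - rho_f) * g / (9 * eta)
v = 2 * (1.92e-07)^2 * 6479 * 9.81 / (9 * 0.00097)
v = 5.36779e-07 m/s = 536.7786 nm/s

536.7786


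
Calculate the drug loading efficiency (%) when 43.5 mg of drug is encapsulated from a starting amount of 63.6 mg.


Drug loading efficiency = (drug loaded / drug initial) * 100
DLE = 43.5 / 63.6 * 100
DLE = 0.684 * 100
DLE = 68.4%

68.4


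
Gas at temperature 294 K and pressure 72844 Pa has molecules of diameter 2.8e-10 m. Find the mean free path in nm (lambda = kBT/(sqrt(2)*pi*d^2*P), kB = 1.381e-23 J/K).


Mean free path: lambda = kB*T / (sqrt(2) * pi * d^2 * P)
lambda = 1.381e-23 * 294 / (sqrt(2) * pi * (2.8e-10)^2 * 72844)
lambda = 1.60017e-07 m
lambda = 160.02 nm

160.02


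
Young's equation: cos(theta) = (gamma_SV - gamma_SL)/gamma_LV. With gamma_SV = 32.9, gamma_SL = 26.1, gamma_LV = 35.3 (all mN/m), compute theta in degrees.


cos(theta) = (gamma_SV - gamma_SL) / gamma_LV
cos(theta) = (32.9 - 26.1) / 35.3
cos(theta) = 0.192635
theta = arccos(0.192635) = 78.89 degrees

78.89


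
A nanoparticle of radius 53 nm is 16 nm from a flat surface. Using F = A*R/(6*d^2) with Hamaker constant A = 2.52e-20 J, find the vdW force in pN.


Convert to SI: R = 53 nm = 5.3e-08 m, d = 16 nm = 1.6e-08 m
F = A * R / (6 * d^2)
F = 2.52e-20 * 5.3e-08 / (6 * (1.6e-08)^2)
F = 8.69531e-13 N = 0.87 pN

0.87


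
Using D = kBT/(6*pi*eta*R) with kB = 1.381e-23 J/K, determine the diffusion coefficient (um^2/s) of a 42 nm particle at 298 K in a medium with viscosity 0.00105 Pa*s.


Radius R = 42/2 = 21 nm = 2.1e-08 m
D = kB*T / (6*pi*eta*R)
D = 1.381e-23 * 298 / (6 * pi * 0.00105 * 2.1e-08)
D = 9.90148e-12 m^2/s = 9.901 um^2/s

9.901


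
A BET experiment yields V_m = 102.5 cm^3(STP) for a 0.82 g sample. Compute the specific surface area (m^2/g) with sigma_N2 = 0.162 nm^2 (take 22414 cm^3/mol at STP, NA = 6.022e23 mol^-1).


Number of moles in monolayer = V_m / 22414 = 102.5 / 22414 = 0.00457303
Number of molecules = moles * NA = 0.00457303 * 6.022e23
SA = molecules * sigma / mass
SA = (102.5 / 22414) * 6.022e23 * 0.162e-18 / 0.82
SA = 544.1 m^2/g

544.1


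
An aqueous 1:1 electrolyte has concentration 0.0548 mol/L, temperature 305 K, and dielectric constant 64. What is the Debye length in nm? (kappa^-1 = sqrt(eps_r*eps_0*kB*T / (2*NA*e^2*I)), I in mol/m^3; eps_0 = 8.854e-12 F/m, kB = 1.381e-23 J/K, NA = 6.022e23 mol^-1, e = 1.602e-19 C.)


Ionic strength I = 0.0548 * 1^2 * 1000 = 54.8 mol/m^3
kappa^-1 = sqrt(64 * 8.854e-12 * 1.381e-23 * 305 / (2 * 6.022e23 * (1.602e-19)^2 * 54.8))
kappa^-1 = 1.187 nm

1.187


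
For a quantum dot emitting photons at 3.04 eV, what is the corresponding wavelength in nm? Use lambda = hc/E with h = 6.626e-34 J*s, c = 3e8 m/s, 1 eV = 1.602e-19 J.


Convert energy: E = 3.04 eV = 3.04 * 1.602e-19 = 4.87008e-19 J
lambda = h*c / E = 6.626e-34 * 3e8 / 4.87008e-19
lambda = 4.08166e-07 m = 408.2 nm

408.2


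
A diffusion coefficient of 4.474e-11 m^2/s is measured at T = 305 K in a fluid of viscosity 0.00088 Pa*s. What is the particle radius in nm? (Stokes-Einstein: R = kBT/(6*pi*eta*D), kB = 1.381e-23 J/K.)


Stokes-Einstein: R = kB*T / (6*pi*eta*D)
R = 1.381e-23 * 305 / (6 * pi * 0.00088 * 4.474e-11)
R = 5.67563e-09 m = 5.68 nm

5.68


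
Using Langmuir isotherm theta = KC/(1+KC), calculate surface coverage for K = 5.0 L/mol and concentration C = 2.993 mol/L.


Langmuir isotherm: theta = K*C / (1 + K*C)
K*C = 5.0 * 2.993 = 14.965
theta = 14.965 / (1 + 14.965) = 14.965 / 15.965
theta = 0.9374

0.9374


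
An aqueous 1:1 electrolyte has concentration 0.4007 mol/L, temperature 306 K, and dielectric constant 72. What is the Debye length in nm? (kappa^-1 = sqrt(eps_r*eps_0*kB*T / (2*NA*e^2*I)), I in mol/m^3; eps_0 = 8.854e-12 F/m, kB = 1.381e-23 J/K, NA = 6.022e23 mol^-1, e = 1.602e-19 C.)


Ionic strength I = 0.4007 * 1^2 * 1000 = 400.7 mol/m^3
kappa^-1 = sqrt(72 * 8.854e-12 * 1.381e-23 * 306 / (2 * 6.022e23 * (1.602e-19)^2 * 400.7))
kappa^-1 = 0.466 nm

0.466


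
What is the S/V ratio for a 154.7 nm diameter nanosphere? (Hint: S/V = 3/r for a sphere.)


Radius r = 154.7/2 = 77.35 nm
S/V = 3 / r = 3 / 77.35
S/V = 0.0388 nm^-1

0.0388


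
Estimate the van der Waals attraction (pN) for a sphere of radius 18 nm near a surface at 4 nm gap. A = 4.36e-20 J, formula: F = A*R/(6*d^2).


Convert to SI: R = 18 nm = 1.8e-08 m, d = 4 nm = 4e-09 m
F = A * R / (6 * d^2)
F = 4.36e-20 * 1.8e-08 / (6 * (4e-09)^2)
F = 8.175e-12 N = 8.175 pN

8.175


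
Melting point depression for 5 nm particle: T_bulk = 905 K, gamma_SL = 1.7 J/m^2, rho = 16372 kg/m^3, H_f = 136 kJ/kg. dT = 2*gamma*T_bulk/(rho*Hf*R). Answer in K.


Radius R = 5/2 = 2.5 nm = 2.5e-09 m
Convert H_f = 136 kJ/kg = 136000 J/kg
dT = 2 * gamma_SL * T_bulk / (rho * H_f * R)
dT = 2 * 1.7 * 905 / (16372 * 136000 * 2.5e-09)
dT = 552.8 K

552.8


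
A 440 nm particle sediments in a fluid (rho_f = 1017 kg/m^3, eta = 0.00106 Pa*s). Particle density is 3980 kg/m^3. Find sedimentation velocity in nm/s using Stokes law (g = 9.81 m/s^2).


Radius R = 440/2 nm = 2.2e-07 m
Density difference = 3980 - 1017 = 2963 kg/m^3
v = 2 * R^2 * (rho_p - rho_f) * g / (9 * eta)
v = 2 * (2.2e-07)^2 * 2963 * 9.81 / (9 * 0.00106)
v = 2.94936e-07 m/s = 294.9359 nm/s

294.9359


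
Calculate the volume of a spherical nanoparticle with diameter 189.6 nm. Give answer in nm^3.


Radius r = 189.6/2 = 94.8 nm
Volume V = (4/3) * pi * r^3
V = (4/3) * pi * (94.8)^3
V = 3568729.42 nm^3

3568729.42


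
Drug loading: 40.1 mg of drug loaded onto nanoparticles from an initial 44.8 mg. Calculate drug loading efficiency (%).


Drug loading efficiency = (drug loaded / drug initial) * 100
DLE = 40.1 / 44.8 * 100
DLE = 0.8951 * 100
DLE = 89.51%

89.51


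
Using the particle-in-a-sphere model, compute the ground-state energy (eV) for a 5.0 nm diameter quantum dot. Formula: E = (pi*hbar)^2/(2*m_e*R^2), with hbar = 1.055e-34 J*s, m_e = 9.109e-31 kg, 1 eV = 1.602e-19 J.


Radius R = 5.0/2 = 2.5 nm = 2.5e-09 m
E = (pi * 1.055e-34)^2 / (2 * 9.109e-31 * (2.5e-09)^2)
E(J) = 9.6477e-21
E = E(J) / 1.602e-19 = 0.0602 eV

0.0602


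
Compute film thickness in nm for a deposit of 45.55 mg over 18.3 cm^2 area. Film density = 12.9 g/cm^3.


Convert: m = 45.55 mg = 4.5550e-05 kg, A = 18.3 cm^2 = 1.8300e-03 m^2, rho = 12.9 g/cm^3 = 12900 kg/m^3
t = m / (A * rho)
t = 4.5550e-05 / (1.8300e-03 * 12900)
t = 1.9295e-06 m = 1929.5 nm

1929.5


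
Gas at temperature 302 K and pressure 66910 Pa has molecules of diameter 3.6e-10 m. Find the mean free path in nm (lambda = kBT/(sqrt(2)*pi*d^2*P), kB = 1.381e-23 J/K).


Mean free path: lambda = kB*T / (sqrt(2) * pi * d^2 * P)
lambda = 1.381e-23 * 302 / (sqrt(2) * pi * (3.6e-10)^2 * 66910)
lambda = 1.08253e-07 m
lambda = 108.25 nm

108.25


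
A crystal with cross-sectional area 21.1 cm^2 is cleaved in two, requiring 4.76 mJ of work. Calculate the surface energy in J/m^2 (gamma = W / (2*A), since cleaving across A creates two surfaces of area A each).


Convert: A = 21.1 cm^2 = 0.00211 m^2, W = 4.76 mJ = 0.00476 J
Cleaving exposes two faces of area A, so total new surface = 2*A and gamma = W / (2*A)
gamma = 0.00476 / (2 * 0.00211)
gamma = 1.128 J/m^2

1.128


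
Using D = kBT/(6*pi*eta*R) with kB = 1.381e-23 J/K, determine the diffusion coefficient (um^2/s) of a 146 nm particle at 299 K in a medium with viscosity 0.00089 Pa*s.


Radius R = 146/2 = 73 nm = 7.3e-08 m
D = kB*T / (6*pi*eta*R)
D = 1.381e-23 * 299 / (6 * pi * 0.00089 * 7.3e-08)
D = 3.37172e-12 m^2/s = 3.372 um^2/s

3.372


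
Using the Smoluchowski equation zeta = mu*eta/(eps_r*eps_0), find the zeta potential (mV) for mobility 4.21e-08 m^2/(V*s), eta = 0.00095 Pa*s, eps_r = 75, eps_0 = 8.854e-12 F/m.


Smoluchowski equation: zeta = mu * eta / (eps_r * eps_0)
zeta = 4.21e-08 * 0.00095 / (75 * 8.854e-12)
zeta = 0.060229 V = 60.23 mV

60.23


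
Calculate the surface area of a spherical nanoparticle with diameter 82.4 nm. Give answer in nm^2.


Radius r = 82.4/2 = 41.2 nm
Surface area SA = 4 * pi * r^2
SA = 4 * pi * (41.2)^2
SA = 21330.66 nm^2

21330.66


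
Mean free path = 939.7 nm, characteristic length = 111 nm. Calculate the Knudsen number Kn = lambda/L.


Knudsen number Kn = lambda / L
Kn = 939.7 / 111
Kn = 8.4658

8.4658


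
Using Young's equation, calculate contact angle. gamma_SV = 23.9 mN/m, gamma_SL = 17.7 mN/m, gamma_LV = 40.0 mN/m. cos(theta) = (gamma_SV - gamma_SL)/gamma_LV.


cos(theta) = (gamma_SV - gamma_SL) / gamma_LV
cos(theta) = (23.9 - 17.7) / 40.0
cos(theta) = 0.155
theta = arccos(0.155) = 81.08 degrees

81.08


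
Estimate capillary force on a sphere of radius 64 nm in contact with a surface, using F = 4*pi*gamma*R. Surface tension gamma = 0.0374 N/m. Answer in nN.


Convert radius: R = 64 nm = 6.4e-08 m
F = 4 * pi * gamma * R
F = 4 * pi * 0.0374 * 6.4e-08
F = 3.00789e-08 N = 30.0789 nN

30.0789


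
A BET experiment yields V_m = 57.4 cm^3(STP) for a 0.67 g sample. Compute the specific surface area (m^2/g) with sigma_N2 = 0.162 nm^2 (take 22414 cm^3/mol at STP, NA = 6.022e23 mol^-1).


Number of moles in monolayer = V_m / 22414 = 57.4 / 22414 = 0.0025609
Number of molecules = moles * NA = 0.0025609 * 6.022e23
SA = molecules * sigma / mass
SA = (57.4 / 22414) * 6.022e23 * 0.162e-18 / 0.67
SA = 372.9 m^2/g

372.9


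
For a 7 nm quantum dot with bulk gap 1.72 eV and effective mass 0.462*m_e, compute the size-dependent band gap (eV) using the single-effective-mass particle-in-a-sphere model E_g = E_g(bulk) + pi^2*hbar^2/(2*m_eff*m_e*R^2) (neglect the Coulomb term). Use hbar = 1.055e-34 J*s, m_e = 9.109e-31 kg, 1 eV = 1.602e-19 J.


Radius R = 7/2 nm = 3.5e-09 m
Confinement energy dE = pi^2 * hbar^2 / (2 * m_eff * m_e * R^2)
dE = pi^2 * (1.055e-34)^2 / (2 * 0.462 * 9.109e-31 * (3.5e-09)^2) J, divided by 1.602e-19 J/eV
dE = 0.0665 eV
Total band gap = E_g(bulk) + dE = 1.72 + 0.0665 = 1.7865 eV

1.7865


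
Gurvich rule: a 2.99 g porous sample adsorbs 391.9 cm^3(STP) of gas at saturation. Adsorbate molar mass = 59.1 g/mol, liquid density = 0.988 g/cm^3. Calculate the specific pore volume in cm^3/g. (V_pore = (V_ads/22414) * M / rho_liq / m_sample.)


Moles adsorbed n = V_ads / 22414 = 391.9 / 22414 = 1.748461e-02 mol
Liquid volume V_liq = n * M / rho_liq = 1.748461e-02 * 59.1 / 0.988 = 1.04589 cm^3
Specific pore volume V_pore = V_liq / m_sample = 1.04589 / 2.99
V_pore = 0.3498 cm^3/g

0.3498


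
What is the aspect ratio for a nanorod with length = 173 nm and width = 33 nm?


Aspect ratio AR = length / diameter
AR = 173 / 33
AR = 5.24

5.24


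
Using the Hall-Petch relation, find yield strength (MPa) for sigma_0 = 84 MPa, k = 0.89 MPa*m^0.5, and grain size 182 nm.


d = 182 nm = 1.82e-07 m
sqrt(d) = 0.0004266146
Hall-Petch contribution = k / sqrt(d) = 0.89 / 0.0004266146 = 2086.2 MPa
sigma = sigma_0 + k/sqrt(d) = 84 + 2086.2 = 2170.2 MPa

2170.2


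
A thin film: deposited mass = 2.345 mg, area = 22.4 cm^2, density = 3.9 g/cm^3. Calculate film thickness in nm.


Convert: m = 2.345 mg = 2.3450e-06 kg, A = 22.4 cm^2 = 2.2400e-03 m^2, rho = 3.9 g/cm^3 = 3900 kg/m^3
t = m / (A * rho)
t = 2.3450e-06 / (2.2400e-03 * 3900)
t = 2.6843e-07 m = 268.4 nm

268.4


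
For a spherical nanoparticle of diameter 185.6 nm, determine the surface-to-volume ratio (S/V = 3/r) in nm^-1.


Radius r = 185.6/2 = 92.8 nm
S/V = 3 / r = 3 / 92.8
S/V = 0.0323 nm^-1

0.0323


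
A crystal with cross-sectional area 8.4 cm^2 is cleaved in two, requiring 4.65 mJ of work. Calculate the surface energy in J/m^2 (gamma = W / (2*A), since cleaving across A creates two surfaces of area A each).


Convert: A = 8.4 cm^2 = 0.00084 m^2, W = 4.65 mJ = 0.00465 J
Cleaving exposes two faces of area A, so total new surface = 2*A and gamma = W / (2*A)
gamma = 0.00465 / (2 * 0.00084)
gamma = 2.768 J/m^2

2.768


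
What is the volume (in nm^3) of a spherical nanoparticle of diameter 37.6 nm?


Radius r = 37.6/2 = 18.8 nm
Volume V = (4/3) * pi * r^3
V = (4/3) * pi * (18.8)^3
V = 27833.14 nm^3

27833.14


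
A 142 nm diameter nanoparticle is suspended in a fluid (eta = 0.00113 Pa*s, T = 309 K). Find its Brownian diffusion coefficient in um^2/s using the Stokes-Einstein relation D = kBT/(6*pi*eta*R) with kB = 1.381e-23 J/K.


Radius R = 142/2 = 71 nm = 7.1e-08 m
D = kB*T / (6*pi*eta*R)
D = 1.381e-23 * 309 / (6 * pi * 0.00113 * 7.1e-08)
D = 2.82172e-12 m^2/s = 2.822 um^2/s

2.822


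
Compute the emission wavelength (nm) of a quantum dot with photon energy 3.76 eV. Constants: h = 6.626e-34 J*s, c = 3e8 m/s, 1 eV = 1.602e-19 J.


Convert energy: E = 3.76 eV = 3.76 * 1.602e-19 = 6.02352e-19 J
lambda = h*c / E = 6.626e-34 * 3e8 / 6.02352e-19
lambda = 3.30006e-07 m = 330.0 nm

330.0


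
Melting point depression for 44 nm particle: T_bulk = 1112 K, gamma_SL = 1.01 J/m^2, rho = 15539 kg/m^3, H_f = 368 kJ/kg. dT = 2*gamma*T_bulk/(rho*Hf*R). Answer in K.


Radius R = 44/2 = 22 nm = 2.2e-08 m
Convert H_f = 368 kJ/kg = 368000 J/kg
dT = 2 * gamma_SL * T_bulk / (rho * H_f * R)
dT = 2 * 1.01 * 1112 / (15539 * 368000 * 2.2e-08)
dT = 17.9 K

17.9


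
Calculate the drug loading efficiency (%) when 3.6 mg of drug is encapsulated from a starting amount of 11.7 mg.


Drug loading efficiency = (drug loaded / drug initial) * 100
DLE = 3.6 / 11.7 * 100
DLE = 0.3077 * 100
DLE = 30.77%

30.77


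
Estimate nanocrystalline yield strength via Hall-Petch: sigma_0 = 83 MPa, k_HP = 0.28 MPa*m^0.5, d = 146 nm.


d = 146 nm = 1.46e-07 m
sqrt(d) = 0.0003820995
Hall-Petch contribution = k / sqrt(d) = 0.28 / 0.0003820995 = 732.8 MPa
sigma = sigma_0 + k/sqrt(d) = 83 + 732.8 = 815.8 MPa

815.8


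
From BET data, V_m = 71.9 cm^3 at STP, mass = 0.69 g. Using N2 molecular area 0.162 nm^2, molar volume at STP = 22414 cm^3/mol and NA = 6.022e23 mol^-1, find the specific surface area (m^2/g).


Number of moles in monolayer = V_m / 22414 = 71.9 / 22414 = 0.00320782
Number of molecules = moles * NA = 0.00320782 * 6.022e23
SA = molecules * sigma / mass
SA = (71.9 / 22414) * 6.022e23 * 0.162e-18 / 0.69
SA = 453.5 m^2/g

453.5


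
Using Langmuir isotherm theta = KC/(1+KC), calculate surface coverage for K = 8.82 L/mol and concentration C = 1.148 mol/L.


Langmuir isotherm: theta = K*C / (1 + K*C)
K*C = 8.82 * 1.148 = 10.12536
theta = 10.12536 / (1 + 10.12536) = 10.12536 / 11.12536
theta = 0.9101

0.9101


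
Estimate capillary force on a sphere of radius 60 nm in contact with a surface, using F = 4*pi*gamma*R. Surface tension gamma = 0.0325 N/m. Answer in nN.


Convert radius: R = 60 nm = 6e-08 m
F = 4 * pi * gamma * R
F = 4 * pi * 0.0325 * 6e-08
F = 2.45044e-08 N = 24.5044 nN

24.5044


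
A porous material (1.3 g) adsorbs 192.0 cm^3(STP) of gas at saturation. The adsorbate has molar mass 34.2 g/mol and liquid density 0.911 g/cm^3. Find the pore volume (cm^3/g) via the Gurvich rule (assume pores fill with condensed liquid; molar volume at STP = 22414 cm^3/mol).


Moles adsorbed n = V_ads / 22414 = 192.0 / 22414 = 8.566075e-03 mol
Liquid volume V_liq = n * M / rho_liq = 8.566075e-03 * 34.2 / 0.911 = 0.32158 cm^3
Specific pore volume V_pore = V_liq / m_sample = 0.32158 / 1.3
V_pore = 0.2474 cm^3/g

0.2474


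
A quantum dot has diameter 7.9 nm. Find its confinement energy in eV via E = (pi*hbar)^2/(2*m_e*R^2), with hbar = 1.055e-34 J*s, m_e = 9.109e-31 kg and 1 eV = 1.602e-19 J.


Radius R = 7.9/2 = 3.95 nm = 3.95e-09 m
E = (pi * 1.055e-34)^2 / (2 * 9.109e-31 * (3.95e-09)^2)
E(J) = 3.86465e-21
E = E(J) / 1.602e-19 = 0.0241 eV

0.0241


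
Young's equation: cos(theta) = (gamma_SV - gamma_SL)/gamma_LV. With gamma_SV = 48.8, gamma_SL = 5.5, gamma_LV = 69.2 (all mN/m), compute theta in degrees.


cos(theta) = (gamma_SV - gamma_SL) / gamma_LV
cos(theta) = (48.8 - 5.5) / 69.2
cos(theta) = 0.625723
theta = arccos(0.625723) = 51.26 degrees

51.26


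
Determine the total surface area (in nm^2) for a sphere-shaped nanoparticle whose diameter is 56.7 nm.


Radius r = 56.7/2 = 28.35 nm
Surface area SA = 4 * pi * r^2
SA = 4 * pi * (28.35)^2
SA = 10099.87 nm^2

10099.87


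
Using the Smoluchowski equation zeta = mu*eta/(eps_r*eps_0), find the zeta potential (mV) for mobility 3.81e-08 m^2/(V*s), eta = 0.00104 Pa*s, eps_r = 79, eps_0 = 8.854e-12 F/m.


Smoluchowski equation: zeta = mu * eta / (eps_r * eps_0)
zeta = 3.81e-08 * 0.00104 / (79 * 8.854e-12)
zeta = 0.056649 V = 56.65 mV

56.65


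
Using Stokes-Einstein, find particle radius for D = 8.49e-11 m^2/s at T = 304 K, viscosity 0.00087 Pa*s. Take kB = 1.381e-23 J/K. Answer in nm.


Stokes-Einstein: R = kB*T / (6*pi*eta*D)
R = 1.381e-23 * 304 / (6 * pi * 0.00087 * 8.49e-11)
R = 3.01536e-09 m = 3.02 nm

3.02


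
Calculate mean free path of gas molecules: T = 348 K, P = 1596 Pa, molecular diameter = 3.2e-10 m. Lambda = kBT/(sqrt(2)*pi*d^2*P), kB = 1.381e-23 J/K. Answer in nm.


Mean free path: lambda = kB*T / (sqrt(2) * pi * d^2 * P)
lambda = 1.381e-23 * 348 / (sqrt(2) * pi * (3.2e-10)^2 * 1596)
lambda = 6.61874e-06 m
lambda = 6618.74 nm

6618.74


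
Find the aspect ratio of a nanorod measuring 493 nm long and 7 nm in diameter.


Aspect ratio AR = length / diameter
AR = 493 / 7
AR = 70.43

70.43


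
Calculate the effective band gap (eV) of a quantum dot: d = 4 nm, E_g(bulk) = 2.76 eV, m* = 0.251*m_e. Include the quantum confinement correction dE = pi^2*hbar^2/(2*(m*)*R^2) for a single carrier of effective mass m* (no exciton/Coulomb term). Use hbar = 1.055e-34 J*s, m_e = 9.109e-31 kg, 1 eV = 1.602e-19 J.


Radius R = 4/2 nm = 2e-09 m
Confinement energy dE = pi^2 * hbar^2 / (2 * m_eff * m_e * R^2)
dE = pi^2 * (1.055e-34)^2 / (2 * 0.251 * 9.109e-31 * (2e-09)^2) J, divided by 1.602e-19 J/eV
dE = 0.3749 eV
Total band gap = E_g(bulk) + dE = 2.76 + 0.3749 = 3.1349 eV

3.1349


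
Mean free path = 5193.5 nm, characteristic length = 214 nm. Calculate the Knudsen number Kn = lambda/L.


Knudsen number Kn = lambda / L
Kn = 5193.5 / 214
Kn = 24.2687

24.2687


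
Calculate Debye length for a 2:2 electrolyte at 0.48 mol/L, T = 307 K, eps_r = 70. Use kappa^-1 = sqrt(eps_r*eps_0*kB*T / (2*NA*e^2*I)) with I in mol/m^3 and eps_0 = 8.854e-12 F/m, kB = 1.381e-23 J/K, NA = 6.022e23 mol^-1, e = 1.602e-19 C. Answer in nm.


Ionic strength I = 0.48 * 2^2 * 1000 = 1920 mol/m^3
kappa^-1 = sqrt(70 * 8.854e-12 * 1.381e-23 * 307 / (2 * 6.022e23 * (1.602e-19)^2 * 1920))
kappa^-1 = 0.21 nm

0.21


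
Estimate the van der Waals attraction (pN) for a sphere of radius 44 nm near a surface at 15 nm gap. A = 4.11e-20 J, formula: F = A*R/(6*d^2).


Convert to SI: R = 44 nm = 4.4e-08 m, d = 15 nm = 1.5e-08 m
F = A * R / (6 * d^2)
F = 4.11e-20 * 4.4e-08 / (6 * (1.5e-08)^2)
F = 1.33956e-12 N = 1.34 pN

1.34


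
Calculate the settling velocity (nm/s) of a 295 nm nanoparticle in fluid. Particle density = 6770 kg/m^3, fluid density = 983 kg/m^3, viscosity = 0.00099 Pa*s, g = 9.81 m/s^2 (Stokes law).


Radius R = 295/2 nm = 1.475e-07 m
Density difference = 6770 - 983 = 5787 kg/m^3
v = 2 * R^2 * (rho_p - rho_f) * g / (9 * eta)
v = 2 * (1.475e-07)^2 * 5787 * 9.81 / (9 * 0.00099)
v = 2.77242e-07 m/s = 277.2419 nm/s

277.2419


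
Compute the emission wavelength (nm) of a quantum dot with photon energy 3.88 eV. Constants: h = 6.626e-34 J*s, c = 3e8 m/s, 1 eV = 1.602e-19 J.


Convert energy: E = 3.88 eV = 3.88 * 1.602e-19 = 6.21576e-19 J
lambda = h*c / E = 6.626e-34 * 3e8 / 6.21576e-19
lambda = 3.198e-07 m = 319.8 nm

319.8


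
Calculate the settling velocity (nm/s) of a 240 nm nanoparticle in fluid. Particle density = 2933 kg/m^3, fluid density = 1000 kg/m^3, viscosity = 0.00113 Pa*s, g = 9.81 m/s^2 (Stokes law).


Radius R = 240/2 nm = 1.2e-07 m
Density difference = 2933 - 1000 = 1933 kg/m^3
v = 2 * R^2 * (rho_p - rho_f) * g / (9 * eta)
v = 2 * (1.2e-07)^2 * 1933 * 9.81 / (9 * 0.00113)
v = 5.36998e-08 m/s = 53.6998 nm/s

53.6998


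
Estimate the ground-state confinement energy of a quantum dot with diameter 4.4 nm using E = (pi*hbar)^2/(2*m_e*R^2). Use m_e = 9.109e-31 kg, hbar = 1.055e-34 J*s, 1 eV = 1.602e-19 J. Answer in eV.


Radius R = 4.4/2 = 2.2 nm = 2.2e-09 m
E = (pi * 1.055e-34)^2 / (2 * 9.109e-31 * (2.2e-09)^2)
E(J) = 1.24583e-20
E = E(J) / 1.602e-19 = 0.0778 eV

0.0778


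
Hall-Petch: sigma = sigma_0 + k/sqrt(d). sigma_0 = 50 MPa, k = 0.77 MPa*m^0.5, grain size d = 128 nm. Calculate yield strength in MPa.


d = 128 nm = 1.28e-07 m
sqrt(d) = 0.0003577709
Hall-Petch contribution = k / sqrt(d) = 0.77 / 0.0003577709 = 2152.2 MPa
sigma = sigma_0 + k/sqrt(d) = 50 + 2152.2 = 2202.2 MPa

2202.2


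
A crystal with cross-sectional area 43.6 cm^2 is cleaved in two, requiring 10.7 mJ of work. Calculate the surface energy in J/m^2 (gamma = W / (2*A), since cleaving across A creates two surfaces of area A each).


Convert: A = 43.6 cm^2 = 0.00436 m^2, W = 10.7 mJ = 0.0107 J
Cleaving exposes two faces of area A, so total new surface = 2*A and gamma = W / (2*A)
gamma = 0.0107 / (2 * 0.00436)
gamma = 1.227 J/m^2

1.227


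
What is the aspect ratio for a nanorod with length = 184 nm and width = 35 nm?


Aspect ratio AR = length / diameter
AR = 184 / 35
AR = 5.26

5.26


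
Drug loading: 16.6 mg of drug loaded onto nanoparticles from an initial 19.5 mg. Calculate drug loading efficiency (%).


Drug loading efficiency = (drug loaded / drug initial) * 100
DLE = 16.6 / 19.5 * 100
DLE = 0.8513 * 100
DLE = 85.13%

85.13


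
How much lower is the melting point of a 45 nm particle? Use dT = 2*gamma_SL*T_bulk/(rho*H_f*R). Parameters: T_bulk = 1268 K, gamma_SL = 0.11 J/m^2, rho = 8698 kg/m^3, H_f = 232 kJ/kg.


Radius R = 45/2 = 22.5 nm = 2.25e-08 m
Convert H_f = 232 kJ/kg = 232000 J/kg
dT = 2 * gamma_SL * T_bulk / (rho * H_f * R)
dT = 2 * 0.11 * 1268 / (8698 * 232000 * 2.25e-08)
dT = 6.1 K

6.1


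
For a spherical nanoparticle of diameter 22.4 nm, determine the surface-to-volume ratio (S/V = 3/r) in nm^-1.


Radius r = 22.4/2 = 11.2 nm
S/V = 3 / r = 3 / 11.2
S/V = 0.2679 nm^-1

0.2679


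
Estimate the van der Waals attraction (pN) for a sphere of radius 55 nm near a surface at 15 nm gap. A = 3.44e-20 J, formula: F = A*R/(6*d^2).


Convert to SI: R = 55 nm = 5.5e-08 m, d = 15 nm = 1.5e-08 m
F = A * R / (6 * d^2)
F = 3.44e-20 * 5.5e-08 / (6 * (1.5e-08)^2)
F = 1.40148e-12 N = 1.401 pN

1.401


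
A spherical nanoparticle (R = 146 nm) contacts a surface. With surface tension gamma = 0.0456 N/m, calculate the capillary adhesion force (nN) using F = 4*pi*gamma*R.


Convert radius: R = 146 nm = 1.46e-07 m
F = 4 * pi * gamma * R
F = 4 * pi * 0.0456 * 1.46e-07
F = 8.36619e-08 N = 83.6619 nN

83.6619


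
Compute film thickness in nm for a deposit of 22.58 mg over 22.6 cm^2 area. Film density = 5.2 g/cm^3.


Convert: m = 22.58 mg = 2.2580e-05 kg, A = 22.6 cm^2 = 2.2600e-03 m^2, rho = 5.2 g/cm^3 = 5200 kg/m^3
t = m / (A * rho)
t = 2.2580e-05 / (2.2600e-03 * 5200)
t = 1.9214e-06 m = 1921.4 nm

1921.4


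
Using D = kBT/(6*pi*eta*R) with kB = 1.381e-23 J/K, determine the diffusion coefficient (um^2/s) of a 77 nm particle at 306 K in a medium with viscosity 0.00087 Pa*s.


Radius R = 77/2 = 38.5 nm = 3.85e-08 m
D = kB*T / (6*pi*eta*R)
D = 1.381e-23 * 306 / (6 * pi * 0.00087 * 3.85e-08)
D = 6.6932e-12 m^2/s = 6.693 um^2/s

6.693


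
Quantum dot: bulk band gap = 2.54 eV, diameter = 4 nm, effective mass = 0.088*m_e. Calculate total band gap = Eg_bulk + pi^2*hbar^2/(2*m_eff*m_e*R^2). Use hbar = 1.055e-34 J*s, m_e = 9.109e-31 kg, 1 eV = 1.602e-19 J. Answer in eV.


Radius R = 4/2 nm = 2e-09 m
Confinement energy dE = pi^2 * hbar^2 / (2 * m_eff * m_e * R^2)
dE = pi^2 * (1.055e-34)^2 / (2 * 0.088 * 9.109e-31 * (2e-09)^2) J, divided by 1.602e-19 J/eV
dE = 1.0693 eV
Total band gap = E_g(bulk) + dE = 2.54 + 1.0693 = 3.6093 eV

3.6093


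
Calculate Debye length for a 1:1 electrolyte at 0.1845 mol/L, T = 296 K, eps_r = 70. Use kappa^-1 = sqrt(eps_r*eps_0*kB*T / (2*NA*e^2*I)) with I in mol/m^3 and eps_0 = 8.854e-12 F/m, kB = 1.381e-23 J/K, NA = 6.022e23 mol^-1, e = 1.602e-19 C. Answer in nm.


Ionic strength I = 0.1845 * 1^2 * 1000 = 184.5 mol/m^3
kappa^-1 = sqrt(70 * 8.854e-12 * 1.381e-23 * 296 / (2 * 6.022e23 * (1.602e-19)^2 * 184.5))
kappa^-1 = 0.667 nm

0.667


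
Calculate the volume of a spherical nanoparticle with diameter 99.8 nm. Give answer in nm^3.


Radius r = 99.8/2 = 49.9 nm
Volume V = (4/3) * pi * r^3
V = (4/3) * pi * (49.9)^3
V = 520463.46 nm^3

520463.46


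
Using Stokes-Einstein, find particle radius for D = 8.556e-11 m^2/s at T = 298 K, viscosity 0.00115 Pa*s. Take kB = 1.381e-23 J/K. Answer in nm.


Stokes-Einstein: R = kB*T / (6*pi*eta*D)
R = 1.381e-23 * 298 / (6 * pi * 0.00115 * 8.556e-11)
R = 2.21891e-09 m = 2.22 nm

2.22


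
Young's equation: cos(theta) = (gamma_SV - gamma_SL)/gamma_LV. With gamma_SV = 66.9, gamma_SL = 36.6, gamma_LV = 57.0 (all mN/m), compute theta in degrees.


cos(theta) = (gamma_SV - gamma_SL) / gamma_LV
cos(theta) = (66.9 - 36.6) / 57.0
cos(theta) = 0.531579
theta = arccos(0.531579) = 57.89 degrees

57.89


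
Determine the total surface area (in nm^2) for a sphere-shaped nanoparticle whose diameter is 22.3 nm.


Radius r = 22.3/2 = 11.15 nm
Surface area SA = 4 * pi * r^2
SA = 4 * pi * (11.15)^2
SA = 1562.28 nm^2

1562.28


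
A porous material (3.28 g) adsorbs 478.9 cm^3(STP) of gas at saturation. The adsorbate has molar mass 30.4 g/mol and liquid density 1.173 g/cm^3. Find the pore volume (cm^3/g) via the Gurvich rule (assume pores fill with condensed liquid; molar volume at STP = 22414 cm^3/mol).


Moles adsorbed n = V_ads / 22414 = 478.9 / 22414 = 2.136611e-02 mol
Liquid volume V_liq = n * M / rho_liq = 2.136611e-02 * 30.4 / 1.173 = 0.55373 cm^3
Specific pore volume V_pore = V_liq / m_sample = 0.55373 / 3.28
V_pore = 0.1688 cm^3/g

0.1688


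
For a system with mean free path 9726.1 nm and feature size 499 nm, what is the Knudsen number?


Knudsen number Kn = lambda / L
Kn = 9726.1 / 499
Kn = 19.4912

19.4912


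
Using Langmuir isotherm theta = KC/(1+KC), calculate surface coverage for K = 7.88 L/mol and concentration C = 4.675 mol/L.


Langmuir isotherm: theta = K*C / (1 + K*C)
K*C = 7.88 * 4.675 = 36.839
theta = 36.839 / (1 + 36.839) = 36.839 / 37.839
theta = 0.9736

0.9736


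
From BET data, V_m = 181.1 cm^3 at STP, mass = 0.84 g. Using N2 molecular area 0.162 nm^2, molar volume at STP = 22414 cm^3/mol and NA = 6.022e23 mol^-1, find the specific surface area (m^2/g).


Number of moles in monolayer = V_m / 22414 = 181.1 / 22414 = 0.00807977
Number of molecules = moles * NA = 0.00807977 * 6.022e23
SA = molecules * sigma / mass
SA = (181.1 / 22414) * 6.022e23 * 0.162e-18 / 0.84
SA = 938.4 m^2/g

938.4
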